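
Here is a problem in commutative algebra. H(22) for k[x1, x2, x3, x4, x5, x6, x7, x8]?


C(d+n-1,n-1)=C(29,7)=1560780


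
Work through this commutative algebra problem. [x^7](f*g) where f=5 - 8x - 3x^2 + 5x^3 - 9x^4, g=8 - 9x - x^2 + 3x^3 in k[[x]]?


[x^7] = sum a_i*b_j, i+j=7
  -9*3=-27
Sum=-27


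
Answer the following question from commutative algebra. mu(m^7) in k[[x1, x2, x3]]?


C(n+d-1,d)=C(9,7)=36


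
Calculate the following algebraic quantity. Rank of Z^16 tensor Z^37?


rank(M(x)N) = rank(M)*rank(N)
16*37 = 592


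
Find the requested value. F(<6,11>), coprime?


gcd(6,11)=1 => F=ab-a-b=6*11-6-11=66-17=49


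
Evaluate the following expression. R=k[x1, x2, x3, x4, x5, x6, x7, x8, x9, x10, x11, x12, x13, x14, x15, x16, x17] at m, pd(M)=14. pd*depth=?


pd+depth=17
depth=17-14=3
pd*depth=14*3=42


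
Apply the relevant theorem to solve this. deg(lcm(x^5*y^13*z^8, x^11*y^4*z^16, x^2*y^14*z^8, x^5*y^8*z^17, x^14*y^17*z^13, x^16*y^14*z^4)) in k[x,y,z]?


lcm = componentwise max:
x: max(5,11,2,5,14,16)=16
y: max(13,4,14,8,17,14)=17
z: max(8,16,8,17,13,4)=17
Total=16+17+17=50


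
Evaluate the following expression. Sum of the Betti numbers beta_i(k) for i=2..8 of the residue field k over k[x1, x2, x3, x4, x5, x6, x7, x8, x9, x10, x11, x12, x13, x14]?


Koszul resolution: beta_i(k)=C(n,i), n=14
C(14,2)=91, C(14,3)=364, C(14,4)=1001, C(14,5)=2002, C(14,6)=3003, C(14,7)=3432, C(14,8)=3003
Sum=12896


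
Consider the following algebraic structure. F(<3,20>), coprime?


gcd(3,20)=1 => F=ab-a-b=3*20-3-20=60-23=37


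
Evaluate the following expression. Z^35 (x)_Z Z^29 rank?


rank(M(x)N) = rank(M)*rank(N)
35*29 = 1015


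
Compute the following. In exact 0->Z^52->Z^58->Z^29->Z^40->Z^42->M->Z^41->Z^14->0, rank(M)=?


Alt sum=0:
(-1)^0*52 + (-1)^1*58 + (-1)^2*29 + (-1)^3*40 + (-1)^4*42 + (-1)^5*? + (-1)^6*41 + (-1)^7*14=0
rank(M)=52


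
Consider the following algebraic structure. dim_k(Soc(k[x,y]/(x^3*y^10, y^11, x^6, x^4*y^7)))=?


Socle = ann(m) = span of standard monomials u with x*u, y*u in I (staircase corners).
Minimal generators: x^6, x^4*y^7, x^3*y^10, y^11
Corners: x^2y^10, x^3y^9, x^5y^6
Socle dim=3


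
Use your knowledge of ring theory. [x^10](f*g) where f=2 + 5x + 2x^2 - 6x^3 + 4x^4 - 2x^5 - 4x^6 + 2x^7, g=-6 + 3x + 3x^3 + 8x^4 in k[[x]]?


[x^10] = sum a_i*b_j, i+j=10
  -4*8=-32
  2*3=6
Sum=-26


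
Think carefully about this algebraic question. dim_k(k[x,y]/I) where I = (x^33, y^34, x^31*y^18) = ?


k[x,y]/I, I = (x^33, y^34, x^31*y^18)
Rect: 33x34=1122. Corner: (33-31)x(34-18)=32.
dim = 1122-32 = 1090


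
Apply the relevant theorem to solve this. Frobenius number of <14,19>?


gcd(14,19)=1 => F=ab-a-b=14*19-14-19=266-33=233


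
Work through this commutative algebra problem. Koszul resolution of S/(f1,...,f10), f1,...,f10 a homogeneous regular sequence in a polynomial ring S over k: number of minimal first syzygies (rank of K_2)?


Regular sequence => Koszul complex is the minimal free resolution.
Syz_1 minimally generated by Koszul relations f_i*e_j - f_j*e_i (i<j): mu(Syz_1) = beta_2 = C(m,2) = m(m-1)/2
m=10
10*9/2 = 45


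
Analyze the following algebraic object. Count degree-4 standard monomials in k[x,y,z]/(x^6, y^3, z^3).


Need i<6, j<3, k<3 with i+j+k=4.
For each i, j ranges over max(0,4-i-2)..min(2,4-i):
  i=0: j in [2,2] -> 1
  i=1: j in [1,2] -> 2
  i=2: j in [0,2] -> 3
  i=3: j in [0,1] -> 2
  i=4: j in [0,0] -> 1
H(4) = 1+2+3+2+1 = 9


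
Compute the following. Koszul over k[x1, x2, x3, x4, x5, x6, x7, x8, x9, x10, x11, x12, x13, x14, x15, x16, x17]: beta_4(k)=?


C(n,i)=C(17,4)=2380


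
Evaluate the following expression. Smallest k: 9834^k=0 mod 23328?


9834^k mod 23328:
k=1: 9834
k=2: 12996
k=3: 11880
k=4: 1296
k=5: 7776
k=6: 0
First zero at k = 6


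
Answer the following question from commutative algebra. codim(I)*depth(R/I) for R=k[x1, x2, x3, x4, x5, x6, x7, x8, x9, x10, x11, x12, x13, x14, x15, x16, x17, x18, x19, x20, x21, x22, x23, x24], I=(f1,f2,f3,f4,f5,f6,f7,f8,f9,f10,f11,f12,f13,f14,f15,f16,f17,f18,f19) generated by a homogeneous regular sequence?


codim=19, depth=dim(R/I)=24-19=5
Product=19*5=95


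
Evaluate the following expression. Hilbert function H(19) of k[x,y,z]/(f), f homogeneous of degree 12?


C(21,2)-C(9,2)=210-36=174


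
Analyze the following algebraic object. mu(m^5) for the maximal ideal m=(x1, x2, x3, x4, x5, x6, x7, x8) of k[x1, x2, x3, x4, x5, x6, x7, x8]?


Graded Nakayama: mu(m^d) = dim_k (m^d/m^(d+1)) = #degree-5 monomials in 8 vars
C(n+d-1,d)=C(12,5)=792


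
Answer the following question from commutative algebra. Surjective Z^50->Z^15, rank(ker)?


rank(ker) = 50-15 = 35


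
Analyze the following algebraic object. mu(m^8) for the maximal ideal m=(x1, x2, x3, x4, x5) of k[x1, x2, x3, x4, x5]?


Graded Nakayama: mu(m^d) = dim_k (m^d/m^(d+1)) = #degree-8 monomials in 5 vars
C(n+d-1,d)=C(12,8)=495


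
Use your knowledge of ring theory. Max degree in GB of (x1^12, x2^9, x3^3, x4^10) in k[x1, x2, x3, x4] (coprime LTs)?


Pure powers, coprime LTs => already GB.
Degrees: 12, 9, 3, 10
Max=12


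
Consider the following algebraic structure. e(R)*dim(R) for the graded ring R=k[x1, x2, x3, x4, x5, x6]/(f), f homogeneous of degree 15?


e(R)=deg(f)=15, dim(R)=6-1=5
e*dim=15*5=75


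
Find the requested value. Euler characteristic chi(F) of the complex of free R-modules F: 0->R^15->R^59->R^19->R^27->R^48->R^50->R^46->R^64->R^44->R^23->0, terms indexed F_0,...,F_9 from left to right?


chi = sum (-1)^i * rank:
(-1)^0*15=15
(-1)^1*59=-59
(-1)^2*19=19
(-1)^3*27=-27
(-1)^4*48=48
(-1)^5*50=-50
(-1)^6*46=46
(-1)^7*64=-64
(-1)^8*44=44
(-1)^9*23=-23
chi=-51


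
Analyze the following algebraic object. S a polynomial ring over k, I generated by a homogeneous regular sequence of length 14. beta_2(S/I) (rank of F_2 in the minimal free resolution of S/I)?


Regular sequence => Koszul complex is the minimal free resolution.
Syz_1 minimally generated by Koszul relations f_i*e_j - f_j*e_i (i<j): mu(Syz_1) = beta_2 = C(m,2) = m(m-1)/2
m=14
14*13/2 = 91


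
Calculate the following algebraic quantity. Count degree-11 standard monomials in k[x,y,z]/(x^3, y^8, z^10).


Need i<3, j<8, k<10 with i+j+k=11.
For each i, j ranges over max(0,11-i-9)..min(7,11-i):
  i=0: j in [2,7] -> 6
  i=1: j in [1,7] -> 7
  i=2: j in [0,7] -> 8
H(11) = 6+7+8 = 21


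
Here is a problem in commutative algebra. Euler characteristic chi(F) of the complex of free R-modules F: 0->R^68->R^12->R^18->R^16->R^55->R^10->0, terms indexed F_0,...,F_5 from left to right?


chi = sum (-1)^i * rank:
(-1)^0*68=68
(-1)^1*12=-12
(-1)^2*18=18
(-1)^3*16=-16
(-1)^4*55=55
(-1)^5*10=-10
chi=103


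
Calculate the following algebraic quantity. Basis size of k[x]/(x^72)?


Basis: 1,x,...,x^71
dim=72


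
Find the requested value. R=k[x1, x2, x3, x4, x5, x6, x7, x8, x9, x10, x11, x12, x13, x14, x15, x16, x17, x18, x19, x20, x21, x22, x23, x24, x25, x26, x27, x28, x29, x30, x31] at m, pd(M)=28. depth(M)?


pd+depth=depth(R)=31
depth=31-28=3


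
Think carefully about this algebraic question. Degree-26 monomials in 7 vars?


C(d+n-1,n-1)=C(32,6)=906192


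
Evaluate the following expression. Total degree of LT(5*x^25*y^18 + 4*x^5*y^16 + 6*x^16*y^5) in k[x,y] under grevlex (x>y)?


LT: 5*x^25*y^18
deg_x=25, deg_y=18
Total=25+18=43


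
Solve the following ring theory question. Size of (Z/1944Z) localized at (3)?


3-primary part: 1944=3^5*8
Size=3^5=243


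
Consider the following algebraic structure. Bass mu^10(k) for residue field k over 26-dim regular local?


C(n,i)=C(26,10)=5311735


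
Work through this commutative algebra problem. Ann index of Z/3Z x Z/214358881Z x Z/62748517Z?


Exponent = lcm of the cyclic orders; pairwise coprime => product.
3^1*11^8*13^7=3*214358881*62748517=40352105665588431


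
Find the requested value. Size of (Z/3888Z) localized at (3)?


3-primary part: 3888=3^5*16
Size=3^5=243


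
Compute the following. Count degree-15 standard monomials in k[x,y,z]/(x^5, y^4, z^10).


Need i<5, j<4, k<10 with i+j+k=15.
For each i, j ranges over max(0,15-i-9)..min(3,15-i):
  i=0: j in [6,3] -> 0
  i=1: j in [5,3] -> 0
  i=2: j in [4,3] -> 0
  i=3: j in [3,3] -> 1
  i=4: j in [2,3] -> 2
H(15) = 0+0+0+1+2 = 3


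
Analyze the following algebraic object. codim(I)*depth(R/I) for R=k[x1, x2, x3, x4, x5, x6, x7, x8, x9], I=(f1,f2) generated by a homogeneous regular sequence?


codim=2, depth=dim(R/I)=9-2=7
Product=2*7=14


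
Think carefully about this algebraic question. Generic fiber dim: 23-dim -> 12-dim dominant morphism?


dim(fiber)=dim(X)-dim(Y)=23-12=11


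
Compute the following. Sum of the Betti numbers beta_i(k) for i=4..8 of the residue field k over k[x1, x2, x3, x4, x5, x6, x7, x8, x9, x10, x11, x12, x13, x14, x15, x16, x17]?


Koszul resolution: beta_i(k)=C(n,i), n=17
C(17,4)=2380, C(17,5)=6188, C(17,6)=12376, C(17,7)=19448, C(17,8)=24310
Sum=64702


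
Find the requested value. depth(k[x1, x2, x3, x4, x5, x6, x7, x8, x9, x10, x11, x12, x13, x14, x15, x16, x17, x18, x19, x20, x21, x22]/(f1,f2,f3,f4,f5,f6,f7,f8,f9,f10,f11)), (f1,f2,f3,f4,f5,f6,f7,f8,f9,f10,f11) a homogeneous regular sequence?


depth(R)=22
depth(R/I)=22-11=11


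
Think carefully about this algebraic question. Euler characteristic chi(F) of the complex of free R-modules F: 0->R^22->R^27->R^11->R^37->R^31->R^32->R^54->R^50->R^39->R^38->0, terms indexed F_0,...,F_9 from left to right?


chi = sum (-1)^i * rank:
(-1)^0*22=22
(-1)^1*27=-27
(-1)^2*11=11
(-1)^3*37=-37
(-1)^4*31=31
(-1)^5*32=-32
(-1)^6*54=54
(-1)^7*50=-50
(-1)^8*39=39
(-1)^9*38=-38
chi=-27


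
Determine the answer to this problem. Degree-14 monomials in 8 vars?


C(d+n-1,n-1)=C(21,7)=116280


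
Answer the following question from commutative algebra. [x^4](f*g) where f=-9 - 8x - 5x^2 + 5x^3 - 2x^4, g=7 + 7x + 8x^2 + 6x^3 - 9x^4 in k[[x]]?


[x^4] = sum a_i*b_j, i+j=4
  -9*-9=81
  -8*6=-48
  -5*8=-40
  5*7=35
  -2*7=-14
Sum=14


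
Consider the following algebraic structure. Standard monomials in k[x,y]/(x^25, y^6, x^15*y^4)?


k[x,y]/I, I = (x^25, y^6, x^15*y^4)
Rect: 25x6=150. Corner: (25-15)x(6-4)=20.
dim = 150-20 = 130


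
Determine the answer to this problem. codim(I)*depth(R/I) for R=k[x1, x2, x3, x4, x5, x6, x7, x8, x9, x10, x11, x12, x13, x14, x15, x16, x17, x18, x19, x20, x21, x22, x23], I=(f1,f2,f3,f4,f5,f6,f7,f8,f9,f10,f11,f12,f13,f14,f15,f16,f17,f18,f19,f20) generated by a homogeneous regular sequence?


codim=20, depth=dim(R/I)=23-20=3
Product=20*3=60


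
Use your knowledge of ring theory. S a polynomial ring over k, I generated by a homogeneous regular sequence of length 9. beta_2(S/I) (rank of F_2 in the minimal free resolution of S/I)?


Regular sequence => Koszul complex is the minimal free resolution.
Syz_1 minimally generated by Koszul relations f_i*e_j - f_j*e_i (i<j): mu(Syz_1) = beta_2 = C(m,2) = m(m-1)/2
m=9
9*8/2 = 36


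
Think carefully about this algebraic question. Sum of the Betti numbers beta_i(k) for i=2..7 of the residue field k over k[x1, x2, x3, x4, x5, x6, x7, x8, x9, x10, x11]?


Koszul resolution: beta_i(k)=C(n,i), n=11
C(11,2)=55, C(11,3)=165, C(11,4)=330, C(11,5)=462, C(11,6)=462, C(11,7)=330
Sum=1804


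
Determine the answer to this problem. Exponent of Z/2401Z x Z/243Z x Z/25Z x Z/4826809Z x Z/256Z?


Exponent = lcm of the cyclic orders; pairwise coprime => product.
7^4*3^5*5^2*13^6*2^8=2401*243*25*4826809*256=18023474709676800


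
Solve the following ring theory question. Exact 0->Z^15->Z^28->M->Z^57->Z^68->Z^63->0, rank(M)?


Alt sum=0:
(-1)^0*15 + (-1)^1*28 + (-1)^2*? + (-1)^3*57 + (-1)^4*68 + (-1)^5*63=0
rank(M)=65


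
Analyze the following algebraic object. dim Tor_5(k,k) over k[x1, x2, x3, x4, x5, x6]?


Koszul: C(n,i)=C(6,5)=6


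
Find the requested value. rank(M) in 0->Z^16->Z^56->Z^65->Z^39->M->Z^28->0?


Alt sum=0:
(-1)^0*16 + (-1)^1*56 + (-1)^2*65 + (-1)^3*39 + (-1)^4*? + (-1)^5*28=0
rank(M)=42


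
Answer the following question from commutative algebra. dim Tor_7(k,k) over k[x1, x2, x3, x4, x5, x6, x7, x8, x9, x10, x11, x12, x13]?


Koszul: C(n,i)=C(13,7)=1716


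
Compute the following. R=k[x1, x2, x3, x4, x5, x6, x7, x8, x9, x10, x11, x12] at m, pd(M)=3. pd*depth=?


pd+depth=12
depth=12-3=9
pd*depth=3*9=27


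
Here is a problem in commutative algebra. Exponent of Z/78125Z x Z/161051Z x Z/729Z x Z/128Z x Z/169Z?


Exponent = lcm of the cyclic orders; pairwise coprime => product.
5^7*11^5*3^6*2^7*13^2=78125*161051*729*128*169=198416442510000000


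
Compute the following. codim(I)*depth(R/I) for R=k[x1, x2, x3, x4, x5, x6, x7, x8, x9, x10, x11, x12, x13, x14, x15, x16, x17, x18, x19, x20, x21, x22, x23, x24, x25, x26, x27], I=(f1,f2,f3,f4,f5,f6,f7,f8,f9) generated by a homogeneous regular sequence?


codim=9, depth=dim(R/I)=27-9=18
Product=9*18=162


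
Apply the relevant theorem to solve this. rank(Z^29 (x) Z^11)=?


rank(M(x)N) = rank(M)*rank(N)
29*11 = 319


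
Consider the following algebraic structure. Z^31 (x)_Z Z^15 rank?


rank(M(x)N) = rank(M)*rank(N)
31*15 = 465


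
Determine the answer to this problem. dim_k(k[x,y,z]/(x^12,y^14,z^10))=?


Basis: x^iy^jz^k, i<12,j<14,k<10
12*14*10=1680


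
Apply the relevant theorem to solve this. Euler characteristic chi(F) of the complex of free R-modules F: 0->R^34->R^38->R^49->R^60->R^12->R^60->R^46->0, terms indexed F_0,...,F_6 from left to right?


chi = sum (-1)^i * rank:
(-1)^0*34=34
(-1)^1*38=-38
(-1)^2*49=49
(-1)^3*60=-60
(-1)^4*12=12
(-1)^5*60=-60
(-1)^6*46=46
chi=-17


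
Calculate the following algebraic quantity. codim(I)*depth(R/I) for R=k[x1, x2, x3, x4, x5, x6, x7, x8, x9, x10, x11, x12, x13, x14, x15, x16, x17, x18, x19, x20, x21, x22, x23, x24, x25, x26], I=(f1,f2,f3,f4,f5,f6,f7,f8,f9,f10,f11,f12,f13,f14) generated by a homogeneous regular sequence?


codim=14, depth=dim(R/I)=26-14=12
Product=14*12=168


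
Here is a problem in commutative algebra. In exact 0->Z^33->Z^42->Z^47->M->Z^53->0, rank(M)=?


Alt sum=0:
(-1)^0*33 + (-1)^1*42 + (-1)^2*47 + (-1)^3*? + (-1)^4*53=0
rank(M)=91


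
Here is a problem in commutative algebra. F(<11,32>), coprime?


gcd(11,32)=1 => F=ab-a-b=11*32-11-32=352-43=309


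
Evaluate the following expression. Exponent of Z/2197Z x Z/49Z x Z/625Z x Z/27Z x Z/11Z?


Exponent = lcm of the cyclic orders; pairwise coprime => product.
13^3*7^2*5^4*3^3*11^1=2197*49*625*27*11=19983088125


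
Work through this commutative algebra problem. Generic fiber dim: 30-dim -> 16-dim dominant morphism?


dim(fiber)=dim(X)-dim(Y)=30-16=14


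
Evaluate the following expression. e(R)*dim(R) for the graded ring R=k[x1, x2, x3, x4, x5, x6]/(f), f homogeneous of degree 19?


e(R)=deg(f)=19, dim(R)=6-1=5
e*dim=19*5=95


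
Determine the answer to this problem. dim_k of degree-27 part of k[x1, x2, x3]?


C(d+n-1,n-1)=C(29,2)=406


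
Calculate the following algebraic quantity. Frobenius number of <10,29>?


gcd(10,29)=1 => F=ab-a-b=10*29-10-29=290-39=251


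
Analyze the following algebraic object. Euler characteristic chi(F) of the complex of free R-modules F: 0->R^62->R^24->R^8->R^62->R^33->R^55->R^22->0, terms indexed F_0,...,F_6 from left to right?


chi = sum (-1)^i * rank:
(-1)^0*62=62
(-1)^1*24=-24
(-1)^2*8=8
(-1)^3*62=-62
(-1)^4*33=33
(-1)^5*55=-55
(-1)^6*22=22
chi=-16


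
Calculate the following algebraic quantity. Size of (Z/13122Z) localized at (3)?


3-primary part: 13122=3^8*2
Size=3^8=6561


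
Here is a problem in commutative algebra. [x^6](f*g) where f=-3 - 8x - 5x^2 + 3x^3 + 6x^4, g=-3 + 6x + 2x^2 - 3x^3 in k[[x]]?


[x^6] = sum a_i*b_j, i+j=6
  3*-3=-9
  6*2=12
Sum=3


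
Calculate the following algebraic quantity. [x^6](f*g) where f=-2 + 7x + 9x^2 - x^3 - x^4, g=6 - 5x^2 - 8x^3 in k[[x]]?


[x^6] = sum a_i*b_j, i+j=6
  -1*-8=8
  -1*-5=5
Sum=13


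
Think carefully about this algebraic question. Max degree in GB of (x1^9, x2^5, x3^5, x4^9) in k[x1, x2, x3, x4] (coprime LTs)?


Pure powers, coprime LTs => already GB.
Degrees: 9, 5, 5, 9
Max=9


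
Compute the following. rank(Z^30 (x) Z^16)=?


rank(M(x)N) = rank(M)*rank(N)
30*16 = 480


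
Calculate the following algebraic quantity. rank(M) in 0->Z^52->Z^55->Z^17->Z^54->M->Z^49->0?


Alt sum=0:
(-1)^0*52 + (-1)^1*55 + (-1)^2*17 + (-1)^3*54 + (-1)^4*? + (-1)^5*49=0
rank(M)=89


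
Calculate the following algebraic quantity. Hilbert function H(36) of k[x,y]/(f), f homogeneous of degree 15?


H(t)=d for t>=d-1.
d=15, t=36
H(36)=15


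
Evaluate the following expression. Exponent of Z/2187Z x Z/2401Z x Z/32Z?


Exponent = lcm of the cyclic orders; pairwise coprime => product.
3^7*7^4*2^5=2187*2401*32=168031584


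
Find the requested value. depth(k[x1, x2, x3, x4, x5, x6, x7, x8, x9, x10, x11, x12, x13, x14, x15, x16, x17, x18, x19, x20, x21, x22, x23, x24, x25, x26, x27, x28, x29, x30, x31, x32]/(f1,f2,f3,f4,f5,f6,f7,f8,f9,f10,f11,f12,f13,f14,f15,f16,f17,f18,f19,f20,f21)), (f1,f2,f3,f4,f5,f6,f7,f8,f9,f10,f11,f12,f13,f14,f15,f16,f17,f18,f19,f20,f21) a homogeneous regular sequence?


depth(R)=32
depth(R/I)=32-21=11


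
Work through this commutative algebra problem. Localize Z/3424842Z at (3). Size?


3-primary part: 3424842=3^10*58
Size=3^10=59049


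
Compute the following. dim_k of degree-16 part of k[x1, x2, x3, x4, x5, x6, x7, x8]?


C(d+n-1,n-1)=C(23,7)=245157


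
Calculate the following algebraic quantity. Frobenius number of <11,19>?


gcd(11,19)=1 => F=ab-a-b=11*19-11-19=209-30=179


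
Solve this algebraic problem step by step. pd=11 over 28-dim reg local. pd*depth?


pd+depth=28
depth=28-11=17
pd*depth=11*17=187


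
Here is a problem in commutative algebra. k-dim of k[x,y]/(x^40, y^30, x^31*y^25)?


k[x,y]/I, I = (x^40, y^30, x^31*y^25)
Rect: 40x30=1200. Corner: (40-31)x(30-25)=45.
dim = 1200-45 = 1155


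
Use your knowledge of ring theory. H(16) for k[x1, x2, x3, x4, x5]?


C(d+n-1,n-1)=C(20,4)=4845


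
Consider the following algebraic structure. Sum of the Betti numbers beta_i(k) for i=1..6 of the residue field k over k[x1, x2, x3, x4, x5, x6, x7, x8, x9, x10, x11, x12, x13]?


Koszul resolution: beta_i(k)=C(n,i), n=13
C(13,1)=13, C(13,2)=78, C(13,3)=286, C(13,4)=715, C(13,5)=1287, C(13,6)=1716
Sum=4095


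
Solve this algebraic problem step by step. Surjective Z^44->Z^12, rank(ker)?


rank(ker) = 44-12 = 32


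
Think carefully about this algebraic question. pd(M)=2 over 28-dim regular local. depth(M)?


pd+depth=depth(R)=28
depth=28-2=26


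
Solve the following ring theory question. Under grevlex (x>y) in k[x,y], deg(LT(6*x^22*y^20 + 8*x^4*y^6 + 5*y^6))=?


LT: 6*x^22*y^20
deg_x=22, deg_y=20
Total=22+20=42


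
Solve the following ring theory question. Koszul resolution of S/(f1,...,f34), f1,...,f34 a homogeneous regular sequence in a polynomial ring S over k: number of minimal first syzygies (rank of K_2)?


Regular sequence => Koszul complex is the minimal free resolution.
Syz_1 minimally generated by Koszul relations f_i*e_j - f_j*e_i (i<j): mu(Syz_1) = beta_2 = C(m,2) = m(m-1)/2
m=34
34*33/2 = 561


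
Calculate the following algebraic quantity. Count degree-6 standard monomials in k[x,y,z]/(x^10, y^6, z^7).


Need i<10, j<6, k<7 with i+j+k=6.
For each i, j ranges over max(0,6-i-6)..min(5,6-i):
  i=0: j in [0,5] -> 6
  i=1: j in [0,5] -> 6
  i=2: j in [0,4] -> 5
  i=3: j in [0,3] -> 4
  i=4: j in [0,2] -> 3
  i=5: j in [0,1] -> 2
  i=6: j in [0,0] -> 1
H(6) = 6+6+5+4+3+2+1 = 27


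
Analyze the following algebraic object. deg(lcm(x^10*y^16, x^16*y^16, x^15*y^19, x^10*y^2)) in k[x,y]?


lcm = componentwise max:
x: max(10,16,15,10)=16
y: max(16,16,19,2)=19
Total=16+19=35


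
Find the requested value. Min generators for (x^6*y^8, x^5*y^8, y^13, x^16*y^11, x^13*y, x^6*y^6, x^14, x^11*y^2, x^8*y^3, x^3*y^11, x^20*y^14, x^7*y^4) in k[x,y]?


Remove redundant (divisible by others).
x^16*y^11 redundant.
x^20*y^14 redundant.
x^6*y^8 redundant.
Min: x^14, x^13*y, x^11*y^2, x^8*y^3, x^7*y^4, x^6*y^6, x^5*y^8, x^3*y^11, y^13
Count=9


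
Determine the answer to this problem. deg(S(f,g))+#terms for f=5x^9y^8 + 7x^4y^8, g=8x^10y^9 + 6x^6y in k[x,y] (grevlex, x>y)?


LT(f)=5x^9y^8, LT(g)=8x^10y^9
lcm(LM)=x^10y^9
S(f,g) (scaled by 40 to clear denominators) = 8xy*f - 5*g = 56x^5y^9 - 30x^6y
2 terms, deg 14.
14+2=16


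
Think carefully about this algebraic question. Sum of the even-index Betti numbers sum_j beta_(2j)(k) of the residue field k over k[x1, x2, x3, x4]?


Koszul resolution: beta_i(k)=C(n,i), n=4
sum_even C(4,i) = 2^(n-1) = 2^3 = 8


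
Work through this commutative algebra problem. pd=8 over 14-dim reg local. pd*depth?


pd+depth=14
depth=14-8=6
pd*depth=8*6=48


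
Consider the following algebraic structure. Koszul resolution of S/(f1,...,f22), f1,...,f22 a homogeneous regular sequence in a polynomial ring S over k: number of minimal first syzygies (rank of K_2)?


Regular sequence => Koszul complex is the minimal free resolution.
Syz_1 minimally generated by Koszul relations f_i*e_j - f_j*e_i (i<j): mu(Syz_1) = beta_2 = C(m,2) = m(m-1)/2
m=22
22*21/2 = 231


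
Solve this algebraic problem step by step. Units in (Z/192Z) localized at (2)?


Local ring = Z/64Z.
phi(64) = 2^5*(2-1) = 32


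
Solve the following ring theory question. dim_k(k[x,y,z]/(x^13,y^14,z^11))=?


Basis: x^iy^jz^k, i<13,j<14,k<11
13*14*11=2002


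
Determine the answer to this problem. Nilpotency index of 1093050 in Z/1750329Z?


1093050^k mod 1750329:
k=1: 1093050
k=2: 1230390
k=3: 250047
k=4: 0
First zero at k = 4


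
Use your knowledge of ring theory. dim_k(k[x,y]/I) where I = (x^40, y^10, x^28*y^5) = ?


k[x,y]/I, I = (x^40, y^10, x^28*y^5)
Rect: 40x10=400. Corner: (40-28)x(10-5)=60.
dim = 400-60 = 340


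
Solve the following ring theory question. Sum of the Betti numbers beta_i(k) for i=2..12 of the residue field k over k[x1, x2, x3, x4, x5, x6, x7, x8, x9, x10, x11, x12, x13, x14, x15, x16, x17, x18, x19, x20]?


Koszul resolution: beta_i(k)=C(n,i), n=20
C(20,2)=190, C(20,3)=1140, C(20,4)=4845, C(20,5)=15504, C(20,6)=38760, C(20,7)=77520, C(20,8)=125970, C(20,9)=167960, C(20,10)=184756, C(20,11)=167960, C(20,12)=125970
Sum=910575


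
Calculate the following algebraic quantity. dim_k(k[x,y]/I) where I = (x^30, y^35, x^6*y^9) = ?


k[x,y]/I, I = (x^30, y^35, x^6*y^9)
Rect: 30x35=1050. Corner: (30-6)x(35-9)=624.
dim = 1050-624 = 426


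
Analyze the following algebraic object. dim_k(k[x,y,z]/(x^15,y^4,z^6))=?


Basis: x^iy^jz^k, i<15,j<4,k<6
15*4*6=360


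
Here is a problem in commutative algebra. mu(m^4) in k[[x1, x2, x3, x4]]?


C(n+d-1,d)=C(7,4)=35


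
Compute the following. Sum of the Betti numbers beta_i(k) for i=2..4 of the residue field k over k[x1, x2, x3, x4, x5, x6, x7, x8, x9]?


Koszul resolution: beta_i(k)=C(n,i), n=9
C(9,2)=36, C(9,3)=84, C(9,4)=126
Sum=246


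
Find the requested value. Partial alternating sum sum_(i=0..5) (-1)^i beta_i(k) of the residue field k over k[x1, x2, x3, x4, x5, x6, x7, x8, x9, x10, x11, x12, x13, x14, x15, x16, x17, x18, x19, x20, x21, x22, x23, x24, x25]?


Koszul resolution: beta_i(k)=C(n,i), n=25
sum_(i=0..p) (-1)^i C(n,i) = (-1)^p C(n-1,p)
(-1)^5*C(24,5) = (-1)^5*42504 = -42504


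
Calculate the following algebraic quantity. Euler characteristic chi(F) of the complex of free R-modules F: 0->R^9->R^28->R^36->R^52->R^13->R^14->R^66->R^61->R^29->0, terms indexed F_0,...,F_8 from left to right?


chi = sum (-1)^i * rank:
(-1)^0*9=9
(-1)^1*28=-28
(-1)^2*36=36
(-1)^3*52=-52
(-1)^4*13=13
(-1)^5*14=-14
(-1)^6*66=66
(-1)^7*61=-61
(-1)^8*29=29
chi=-2


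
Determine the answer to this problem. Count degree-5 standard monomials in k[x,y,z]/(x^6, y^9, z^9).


Need i<6, j<9, k<9 with i+j+k=5.
For each i, j ranges over max(0,5-i-8)..min(8,5-i):
  i=0: j in [0,5] -> 6
  i=1: j in [0,4] -> 5
  i=2: j in [0,3] -> 4
  i=3: j in [0,2] -> 3
  i=4: j in [0,1] -> 2
  i=5: j in [0,0] -> 1
H(5) = 6+5+4+3+2+1 = 21


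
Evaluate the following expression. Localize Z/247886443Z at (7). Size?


7-primary part: 247886443=7^8*43
Size=7^8=5764801


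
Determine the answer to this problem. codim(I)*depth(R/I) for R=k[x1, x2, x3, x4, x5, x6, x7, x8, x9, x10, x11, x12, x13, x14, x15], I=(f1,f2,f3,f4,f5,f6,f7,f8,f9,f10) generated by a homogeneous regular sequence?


codim=10, depth=dim(R/I)=15-10=5
Product=10*5=50


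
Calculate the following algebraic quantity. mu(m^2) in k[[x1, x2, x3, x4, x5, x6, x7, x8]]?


C(n+d-1,d)=C(9,2)=36


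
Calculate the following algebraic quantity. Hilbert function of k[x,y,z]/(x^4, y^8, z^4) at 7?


Need i<4, j<8, k<4 with i+j+k=7.
For each i, j ranges over max(0,7-i-3)..min(7,7-i):
  i=0: j in [4,7] -> 4
  i=1: j in [3,6] -> 4
  i=2: j in [2,5] -> 4
  i=3: j in [1,4] -> 4
H(7) = 4+4+4+4 = 16


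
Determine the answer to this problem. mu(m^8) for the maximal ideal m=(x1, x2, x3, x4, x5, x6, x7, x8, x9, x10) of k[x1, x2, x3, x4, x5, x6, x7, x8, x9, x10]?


Graded Nakayama: mu(m^d) = dim_k (m^d/m^(d+1)) = #degree-8 monomials in 10 vars
C(n+d-1,d)=C(17,8)=24310


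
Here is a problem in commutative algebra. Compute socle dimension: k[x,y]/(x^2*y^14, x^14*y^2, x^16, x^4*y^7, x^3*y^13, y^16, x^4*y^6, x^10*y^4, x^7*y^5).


Socle = ann(m) = span of standard monomials u with x*u, y*u in I (staircase corners).
Redundant generators: x^4*y^7
Minimal generators: x^16, x^14*y^2, x^10*y^4, x^7*y^5, x^4*y^6, x^3*y^13, x^2*y^14, y^16
Corners: xy^15, x^2y^13, x^3y^12, x^6y^5, x^9y^4, x^13y^3, x^15y
Socle dim=7


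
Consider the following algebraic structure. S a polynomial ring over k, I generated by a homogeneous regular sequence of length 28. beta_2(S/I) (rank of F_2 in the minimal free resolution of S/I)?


Regular sequence => Koszul complex is the minimal free resolution.
Syz_1 minimally generated by Koszul relations f_i*e_j - f_j*e_i (i<j): mu(Syz_1) = beta_2 = C(m,2) = m(m-1)/2
m=28
28*27/2 = 378


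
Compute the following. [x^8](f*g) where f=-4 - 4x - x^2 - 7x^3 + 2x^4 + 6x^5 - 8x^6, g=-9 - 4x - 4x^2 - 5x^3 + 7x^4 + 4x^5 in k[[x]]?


[x^8] = sum a_i*b_j, i+j=8
  -7*4=-28
  2*7=14
  6*-5=-30
  -8*-4=32
Sum=-12


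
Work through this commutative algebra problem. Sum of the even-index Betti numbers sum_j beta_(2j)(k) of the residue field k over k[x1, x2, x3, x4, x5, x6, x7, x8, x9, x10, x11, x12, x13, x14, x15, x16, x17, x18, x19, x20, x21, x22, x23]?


Koszul resolution: beta_i(k)=C(n,i), n=23
sum_even C(23,i) = 2^(n-1) = 2^22 = 4194304


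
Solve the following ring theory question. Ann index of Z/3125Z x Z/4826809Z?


Exponent = lcm of the cyclic orders; pairwise coprime => product.
5^5*13^6=3125*4826809=15083778125


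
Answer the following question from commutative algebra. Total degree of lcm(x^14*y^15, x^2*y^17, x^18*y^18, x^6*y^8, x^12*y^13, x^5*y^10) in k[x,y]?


lcm = componentwise max:
x: max(14,2,18,6,12,5)=18
y: max(15,17,18,8,13,10)=18
Total=18+18=36


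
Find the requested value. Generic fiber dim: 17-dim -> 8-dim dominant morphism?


dim(fiber)=dim(X)-dim(Y)=17-8=9


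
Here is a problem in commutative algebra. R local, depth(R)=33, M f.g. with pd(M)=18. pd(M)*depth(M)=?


pd+depth=33
depth=33-18=15
pd*depth=18*15=270


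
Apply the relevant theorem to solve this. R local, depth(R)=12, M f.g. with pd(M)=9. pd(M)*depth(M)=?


pd+depth=12
depth=12-9=3
pd*depth=9*3=27


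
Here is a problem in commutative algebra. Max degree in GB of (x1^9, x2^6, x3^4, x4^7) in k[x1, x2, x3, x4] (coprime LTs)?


Pure powers, coprime LTs => already GB.
Degrees: 9, 6, 4, 7
Max=9


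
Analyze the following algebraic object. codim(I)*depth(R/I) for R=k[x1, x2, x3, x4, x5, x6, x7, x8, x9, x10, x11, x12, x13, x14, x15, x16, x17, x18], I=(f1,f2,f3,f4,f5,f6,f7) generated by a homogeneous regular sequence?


codim=7, depth=dim(R/I)=18-7=11
Product=7*11=77


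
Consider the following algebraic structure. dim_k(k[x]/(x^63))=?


Basis: 1,x,...,x^62
dim=63


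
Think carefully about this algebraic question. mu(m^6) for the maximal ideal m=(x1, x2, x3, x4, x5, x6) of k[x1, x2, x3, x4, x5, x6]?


Graded Nakayama: mu(m^d) = dim_k (m^d/m^(d+1)) = #degree-6 monomials in 6 vars
C(n+d-1,d)=C(11,6)=462


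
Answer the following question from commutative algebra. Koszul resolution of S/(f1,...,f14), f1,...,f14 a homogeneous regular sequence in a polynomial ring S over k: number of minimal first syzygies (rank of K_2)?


Regular sequence => Koszul complex is the minimal free resolution.
Syz_1 minimally generated by Koszul relations f_i*e_j - f_j*e_i (i<j): mu(Syz_1) = beta_2 = C(m,2) = m(m-1)/2
m=14
14*13/2 = 91


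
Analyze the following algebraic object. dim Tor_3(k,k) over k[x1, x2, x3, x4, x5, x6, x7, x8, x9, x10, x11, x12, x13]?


Koszul: C(n,i)=C(13,3)=286


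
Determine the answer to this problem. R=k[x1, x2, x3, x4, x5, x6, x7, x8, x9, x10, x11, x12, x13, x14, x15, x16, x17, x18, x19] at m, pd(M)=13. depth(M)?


pd+depth=depth(R)=19
depth=19-13=6


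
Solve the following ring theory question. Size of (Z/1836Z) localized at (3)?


3-primary part: 1836=3^3*68
Size=3^3=27


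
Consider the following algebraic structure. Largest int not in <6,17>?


gcd(6,17)=1 => F=ab-a-b=6*17-6-17=102-23=79


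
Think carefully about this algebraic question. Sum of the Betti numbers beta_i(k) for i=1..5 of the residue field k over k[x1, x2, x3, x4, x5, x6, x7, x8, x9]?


Koszul resolution: beta_i(k)=C(n,i), n=9
C(9,1)=9, C(9,2)=36, C(9,3)=84, C(9,4)=126, C(9,5)=126
Sum=381


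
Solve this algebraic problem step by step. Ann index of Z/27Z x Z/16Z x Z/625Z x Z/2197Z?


Exponent = lcm of the cyclic orders; pairwise coprime => product.
3^3*2^4*5^4*13^3=27*16*625*2197=593190000


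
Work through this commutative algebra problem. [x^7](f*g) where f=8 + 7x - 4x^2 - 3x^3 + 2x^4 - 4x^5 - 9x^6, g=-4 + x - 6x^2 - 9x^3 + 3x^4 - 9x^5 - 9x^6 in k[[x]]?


[x^7] = sum a_i*b_j, i+j=7
  7*-9=-63
  -4*-9=36
  -3*3=-9
  2*-9=-18
  -4*-6=24
  -9*1=-9
Sum=-39


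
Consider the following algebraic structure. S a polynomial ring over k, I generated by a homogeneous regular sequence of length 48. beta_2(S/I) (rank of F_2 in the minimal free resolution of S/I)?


Regular sequence => Koszul complex is the minimal free resolution.
Syz_1 minimally generated by Koszul relations f_i*e_j - f_j*e_i (i<j): mu(Syz_1) = beta_2 = C(m,2) = m(m-1)/2
m=48
48*47/2 = 1128


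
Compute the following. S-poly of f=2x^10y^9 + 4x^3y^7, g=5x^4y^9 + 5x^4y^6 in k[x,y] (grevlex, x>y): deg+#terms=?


LT(f)=2x^10y^9, LT(g)=5x^4y^9
lcm(LM)=x^10y^9
S(f,g) (scaled by 10 to clear denominators) = 5*f - 2x^6*g = -10x^10y^6 + 20x^3y^7
2 terms, deg 16.
16+2=18


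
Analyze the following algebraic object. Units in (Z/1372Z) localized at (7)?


Local ring = Z/343Z.
phi(343) = 7^2*(7-1) = 294


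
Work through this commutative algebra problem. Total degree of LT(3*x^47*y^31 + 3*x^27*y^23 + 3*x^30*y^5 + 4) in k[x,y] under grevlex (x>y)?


LT: 3*x^47*y^31
deg_x=47, deg_y=31
Total=47+31=78


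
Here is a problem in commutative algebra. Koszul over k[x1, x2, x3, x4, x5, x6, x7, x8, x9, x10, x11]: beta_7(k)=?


C(n,i)=C(11,7)=330


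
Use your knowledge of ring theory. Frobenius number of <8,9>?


gcd(8,9)=1 => F=ab-a-b=8*9-8-9=72-17=55


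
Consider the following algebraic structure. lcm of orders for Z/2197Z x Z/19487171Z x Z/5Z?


Exponent = lcm of the cyclic orders; pairwise coprime => product.
13^3*11^7*5^1=2197*19487171*5=214066573435


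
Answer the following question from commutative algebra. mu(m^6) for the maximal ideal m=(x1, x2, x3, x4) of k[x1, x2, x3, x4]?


Graded Nakayama: mu(m^d) = dim_k (m^d/m^(d+1)) = #degree-6 monomials in 4 vars
C(n+d-1,d)=C(9,6)=84


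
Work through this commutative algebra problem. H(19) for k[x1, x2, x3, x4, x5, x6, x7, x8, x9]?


C(d+n-1,n-1)=C(27,8)=2220075


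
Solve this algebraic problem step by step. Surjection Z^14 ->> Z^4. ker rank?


rank(ker) = 14-4 = 10


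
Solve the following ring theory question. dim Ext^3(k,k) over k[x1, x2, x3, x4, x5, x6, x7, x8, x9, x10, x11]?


C(n,i)=C(11,3)=165


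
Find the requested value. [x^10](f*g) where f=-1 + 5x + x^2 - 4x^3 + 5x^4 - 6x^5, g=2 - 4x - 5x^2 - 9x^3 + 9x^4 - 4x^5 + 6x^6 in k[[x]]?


[x^10] = sum a_i*b_j, i+j=10
  5*6=30
  -6*-4=24
Sum=54


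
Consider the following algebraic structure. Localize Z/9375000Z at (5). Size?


5-primary part: 9375000=5^8*24
Size=5^8=390625


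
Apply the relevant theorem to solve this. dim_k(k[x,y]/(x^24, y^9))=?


Basis: x^i*y^j, i<24, j<9
24*9=216


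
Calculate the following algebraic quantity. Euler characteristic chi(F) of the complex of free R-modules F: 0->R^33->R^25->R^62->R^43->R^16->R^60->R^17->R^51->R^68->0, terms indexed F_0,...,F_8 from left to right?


chi = sum (-1)^i * rank:
(-1)^0*33=33
(-1)^1*25=-25
(-1)^2*62=62
(-1)^3*43=-43
(-1)^4*16=16
(-1)^5*60=-60
(-1)^6*17=17
(-1)^7*51=-51
(-1)^8*68=68
chi=17


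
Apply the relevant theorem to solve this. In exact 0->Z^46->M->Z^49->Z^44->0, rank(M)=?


Alt sum=0:
(-1)^0*46 + (-1)^1*? + (-1)^2*49 + (-1)^3*44=0
rank(M)=51


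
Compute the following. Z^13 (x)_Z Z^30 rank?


rank(M(x)N) = rank(M)*rank(N)
13*30 = 390


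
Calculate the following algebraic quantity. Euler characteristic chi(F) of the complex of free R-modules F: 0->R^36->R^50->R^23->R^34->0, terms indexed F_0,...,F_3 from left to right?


chi = sum (-1)^i * rank:
(-1)^0*36=36
(-1)^1*50=-50
(-1)^2*23=23
(-1)^3*34=-34
chi=-25


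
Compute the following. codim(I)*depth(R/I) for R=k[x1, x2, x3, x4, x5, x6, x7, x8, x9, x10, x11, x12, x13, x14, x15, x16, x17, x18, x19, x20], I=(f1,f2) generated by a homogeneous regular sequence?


codim=2, depth=dim(R/I)=20-2=18
Product=2*18=36


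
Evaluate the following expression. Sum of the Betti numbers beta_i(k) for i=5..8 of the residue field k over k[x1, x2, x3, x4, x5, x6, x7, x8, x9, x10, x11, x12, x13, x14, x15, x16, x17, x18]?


Koszul resolution: beta_i(k)=C(n,i), n=18
C(18,5)=8568, C(18,6)=18564, C(18,7)=31824, C(18,8)=43758
Sum=102714


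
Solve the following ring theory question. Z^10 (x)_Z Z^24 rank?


rank(M(x)N) = rank(M)*rank(N)
10*24 = 240


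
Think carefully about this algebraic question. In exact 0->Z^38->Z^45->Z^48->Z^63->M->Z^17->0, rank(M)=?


Alt sum=0:
(-1)^0*38 + (-1)^1*45 + (-1)^2*48 + (-1)^3*63 + (-1)^4*? + (-1)^5*17=0
rank(M)=39


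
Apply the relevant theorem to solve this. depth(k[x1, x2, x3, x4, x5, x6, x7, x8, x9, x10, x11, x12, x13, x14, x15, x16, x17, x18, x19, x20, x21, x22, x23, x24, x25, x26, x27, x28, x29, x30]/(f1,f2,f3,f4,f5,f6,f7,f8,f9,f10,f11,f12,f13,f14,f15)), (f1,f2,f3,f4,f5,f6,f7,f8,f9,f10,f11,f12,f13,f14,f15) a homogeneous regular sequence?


depth(R)=30
depth(R/I)=30-15=15


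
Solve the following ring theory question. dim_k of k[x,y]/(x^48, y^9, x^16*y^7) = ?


k[x,y]/I, I = (x^48, y^9, x^16*y^7)
Rect: 48x9=432. Corner: (48-16)x(9-7)=64.
dim = 432-64 = 368


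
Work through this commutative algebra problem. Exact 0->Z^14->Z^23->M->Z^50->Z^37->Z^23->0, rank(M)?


Alt sum=0:
(-1)^0*14 + (-1)^1*23 + (-1)^2*? + (-1)^3*50 + (-1)^4*37 + (-1)^5*23=0
rank(M)=45


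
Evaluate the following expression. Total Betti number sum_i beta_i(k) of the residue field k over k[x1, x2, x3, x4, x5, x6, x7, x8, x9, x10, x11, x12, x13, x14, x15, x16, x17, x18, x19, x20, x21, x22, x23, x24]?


Koszul resolution: beta_i(k)=C(n,i), n=24
sum_i C(24,i) = 2^24 = 16777216


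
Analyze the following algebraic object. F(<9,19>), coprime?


gcd(9,19)=1 => F=ab-a-b=9*19-9-19=171-28=143


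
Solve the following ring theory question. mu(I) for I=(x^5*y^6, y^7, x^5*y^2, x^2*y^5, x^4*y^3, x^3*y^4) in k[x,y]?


Remove redundant (divisible by others).
x^5*y^6 redundant.
Min: x^5*y^2, x^4*y^3, x^3*y^4, x^2*y^5, y^7
Count=5


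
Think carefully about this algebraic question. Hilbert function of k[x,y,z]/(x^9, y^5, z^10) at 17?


Need i<9, j<5, k<10 with i+j+k=17.
For each i, j ranges over max(0,17-i-9)..min(4,17-i):
  i=0: j in [8,4] -> 0
  i=1: j in [7,4] -> 0
  i=2: j in [6,4] -> 0
  i=3: j in [5,4] -> 0
  i=4: j in [4,4] -> 1
  i=5: j in [3,4] -> 2
  i=6: j in [2,4] -> 3
  i=7: j in [1,4] -> 4
  i=8: j in [0,4] -> 5
H(17) = 0+0+0+0+1+2+3+4+5 = 15


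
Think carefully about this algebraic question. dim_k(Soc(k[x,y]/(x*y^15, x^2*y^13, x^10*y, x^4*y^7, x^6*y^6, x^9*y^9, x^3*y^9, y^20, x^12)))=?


Socle = ann(m) = span of standard monomials u with x*u, y*u in I (staircase corners).
Redundant generators: x^9*y^9
Minimal generators: x^12, x^10*y, x^6*y^6, x^4*y^7, x^3*y^9, x^2*y^13, x*y^15, y^20
Corners: y^19, xy^14, x^2y^12, x^3y^8, x^5y^6, x^9y^5, x^11
Socle dim=7


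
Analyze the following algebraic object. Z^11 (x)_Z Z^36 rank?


rank(M(x)N) = rank(M)*rank(N)
11*36 = 396


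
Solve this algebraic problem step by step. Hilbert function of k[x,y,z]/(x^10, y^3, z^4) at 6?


Need i<10, j<3, k<4 with i+j+k=6.
For each i, j ranges over max(0,6-i-3)..min(2,6-i):
  i=0: j in [3,2] -> 0
  i=1: j in [2,2] -> 1
  i=2: j in [1,2] -> 2
  i=3: j in [0,2] -> 3
  i=4: j in [0,2] -> 3
  i=5: j in [0,1] -> 2
  i=6: j in [0,0] -> 1
H(6) = 0+1+2+3+3+2+1 = 12


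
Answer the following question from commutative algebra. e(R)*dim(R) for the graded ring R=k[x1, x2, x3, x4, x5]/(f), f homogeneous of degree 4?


e(R)=deg(f)=4, dim(R)=5-1=4
e*dim=4*4=16


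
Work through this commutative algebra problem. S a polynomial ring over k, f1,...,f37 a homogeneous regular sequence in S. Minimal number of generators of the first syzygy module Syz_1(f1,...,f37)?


Regular sequence => Koszul complex is the minimal free resolution.
Syz_1 minimally generated by Koszul relations f_i*e_j - f_j*e_i (i<j): mu(Syz_1) = beta_2 = C(m,2) = m(m-1)/2
m=37
37*36/2 = 666


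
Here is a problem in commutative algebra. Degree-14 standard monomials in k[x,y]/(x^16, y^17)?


k[x,y], I = (x^16, y^17), d = 14
Need i < 16 and d-i < 17.
Range: 0 <= i <= 14.
H(14) = 15


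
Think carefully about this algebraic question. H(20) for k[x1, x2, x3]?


C(d+n-1,n-1)=C(22,2)=231


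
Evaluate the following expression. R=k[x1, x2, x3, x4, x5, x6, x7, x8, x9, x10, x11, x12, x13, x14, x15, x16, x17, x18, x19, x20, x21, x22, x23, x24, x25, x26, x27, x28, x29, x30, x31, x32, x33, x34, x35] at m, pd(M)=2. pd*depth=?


pd+depth=35
depth=35-2=33
pd*depth=2*33=66


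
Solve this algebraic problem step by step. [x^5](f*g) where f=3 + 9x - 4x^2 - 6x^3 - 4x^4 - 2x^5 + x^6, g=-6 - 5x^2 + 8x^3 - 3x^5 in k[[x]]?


[x^5] = sum a_i*b_j, i+j=5
  3*-3=-9
  -4*8=-32
  -6*-5=30
  -2*-6=12
Sum=1


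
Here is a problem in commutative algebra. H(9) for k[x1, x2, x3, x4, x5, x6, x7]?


C(d+n-1,n-1)=C(15,6)=5005


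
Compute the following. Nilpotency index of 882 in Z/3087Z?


882^k mod 3087:
k=1: 882
k=2: 0
First zero at k = 2


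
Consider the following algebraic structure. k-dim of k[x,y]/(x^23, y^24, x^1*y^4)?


k[x,y]/I, I = (x^23, y^24, x^1*y^4)
Rect: 23x24=552. Corner: (23-1)x(24-4)=440.
dim = 552-440 = 112


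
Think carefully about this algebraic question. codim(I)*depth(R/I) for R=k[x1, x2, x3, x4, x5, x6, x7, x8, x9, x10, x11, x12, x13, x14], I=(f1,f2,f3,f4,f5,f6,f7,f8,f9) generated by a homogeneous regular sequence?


codim=9, depth=dim(R/I)=14-9=5
Product=9*5=45
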